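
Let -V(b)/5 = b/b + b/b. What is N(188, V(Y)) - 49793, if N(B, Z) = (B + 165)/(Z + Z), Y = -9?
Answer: -996213/20 ≈ -49811.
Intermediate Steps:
V(b) = -10 (V(b) = -5*(b/b + b/b) = -5*(1 + 1) = -5*2 = -10)
N(B, Z) = (165 + B)/(2*Z) (N(B, Z) = (165 + B)/((2*Z)) = (165 + B)*(1/(2*Z)) = (165 + B)/(2*Z))
N(188, V(Y)) - 49793 = (½)*(165 + 188)/(-10) - 49793 = (½)*(-⅒)*353 - 49793 = -353/20 - 49793 = -996213/20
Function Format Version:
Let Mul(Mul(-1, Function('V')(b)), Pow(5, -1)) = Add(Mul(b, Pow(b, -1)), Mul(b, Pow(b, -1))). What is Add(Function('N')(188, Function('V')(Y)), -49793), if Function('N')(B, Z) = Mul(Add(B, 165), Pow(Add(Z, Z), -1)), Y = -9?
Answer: Rational(-996213, 20) ≈ -49811.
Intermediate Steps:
Function('V')(b) = -10 (Function('V')(b) = Mul(-5, Add(Mul(b, Pow(b, -1)), Mul(b, Pow(b, -1)))) = Mul(-5, Add(1, 1)) = Mul(-5, 2) = -10)
Function('N')(B, Z) = Mul(Rational(1, 2), Pow(Z, -1), Add(165, B)) (Function('N')(B, Z) = Mul(Add(165, B), Pow(Mul(2, Z), -1)) = Mul(Add(165, B), Mul(Rational(1, 2), Pow(Z, -1))) = Mul(Rational(1, 2), Pow(Z, -1), Add(165, B)))
Add(Function('N')(188, Function('V')(Y)), -49793) = Add(Mul(Rational(1, 2), Pow(-10, -1), Add(165, 188)), -49793) = Add(Mul(Rational(1, 2), Rational(-1, 10), 353), -49793) = Add(Rational(-353, 20), -49793) = Rational(-996213, 20)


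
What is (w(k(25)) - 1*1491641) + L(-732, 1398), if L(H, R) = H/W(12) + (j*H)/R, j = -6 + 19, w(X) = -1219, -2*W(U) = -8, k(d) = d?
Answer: -347880605/233 ≈ -1.4931e+6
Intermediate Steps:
W(U) = 4 (W(U) = -1/2*(-8) = 4)
j = 13
L(H, R) = H/4 + 13*H/R (L(H, R) = H/4 + (13*H)/R = H*(1/4) + 13*H/R = H/4 + 13*H/R)
(w(k(25)) - 1*1491641) + L(-732, 1398) = (-1219 - 1*1491641) + (1/4)*(-732)*(52 + 1398)/1398 = (-1219 - 1491641) + (1/4)*(-732)*(1/1398)*1450 = -1492860 - 44225/233 = -347880605/233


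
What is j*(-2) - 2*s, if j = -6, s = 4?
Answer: 4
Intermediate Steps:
j*(-2) - 2*s = -6*(-2) - 2*4 = 12 - 8 = 4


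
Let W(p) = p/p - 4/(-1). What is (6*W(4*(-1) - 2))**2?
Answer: 900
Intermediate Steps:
W(p) = 5 (W(p) = 1 - 4*(-1) = 1 + 4 = 5)
(6*W(4*(-1) - 2))**2 = (6*5)**2 = 30**2 = 900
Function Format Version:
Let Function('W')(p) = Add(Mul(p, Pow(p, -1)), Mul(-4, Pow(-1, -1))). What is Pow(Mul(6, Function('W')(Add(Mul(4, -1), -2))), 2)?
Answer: 900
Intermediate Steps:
Function('W')(p) = 5 (Function('W')(p) = Add(1, Mul(-4, -1)) = Add(1, 4) = 5)
Pow(Mul(6, Function('W')(Add(Mul(4, -1), -2))), 2) = Pow(Mul(6, 5), 2) = Pow(30, 2) = 900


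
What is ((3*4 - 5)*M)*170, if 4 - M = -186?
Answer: 226100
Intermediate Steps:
M = 190 (M = 4 - 1*(-186) = 4 + 186 = 190)
((3*4 - 5)*M)*170 = ((3*4 - 5)*190)*170 = ((12 - 5)*190)*170 = (7*190)*170 = 1330*170 = 226100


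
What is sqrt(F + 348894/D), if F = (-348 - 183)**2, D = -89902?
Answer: 24*sqrt(989097938214)/44951 ≈ 531.00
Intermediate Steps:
F = 281961 (F = (-531)**2 = 281961)
sqrt(F + 348894/D) = sqrt(281961 + 348894/(-89902)) = sqrt(281961 + 348894*(-1/89902)) = sqrt(281961 - 174447/44951) = sqrt(12674254464/44951) = 24*sqrt(989097938214)/44951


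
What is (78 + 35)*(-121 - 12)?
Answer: -15029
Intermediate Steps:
(78 + 35)*(-121 - 12) = 113*(-133) = -15029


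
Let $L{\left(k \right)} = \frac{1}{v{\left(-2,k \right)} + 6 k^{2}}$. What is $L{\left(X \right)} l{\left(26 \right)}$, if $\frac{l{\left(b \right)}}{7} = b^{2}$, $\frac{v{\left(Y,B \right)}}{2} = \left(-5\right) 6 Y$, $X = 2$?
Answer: $\frac{1183}{36} \approx 32.861$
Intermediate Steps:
$v{\left(Y,B \right)} = - 60 Y$ ($v{\left(Y,B \right)} = 2 \left(-5\right) 6 Y = 2 \left(- 30 Y\right) = - 60 Y$)
$L{\left(k \right)} = \frac{1}{120 + 6 k^{2}}$ ($L{\left(k \right)} = \frac{1}{\left(-60\right) \left(-2\right) + 6 k^{2}} = \frac{1}{120 + 6 k^{2}}$)
$l{\left(b \right)} = 7 b^{2}$
$L{\left(X \right)} l{\left(26 \right)} = \frac{1}{6 \left(20 + 2^{2}\right)} 7 \cdot 26^{2} = \frac{1}{6 \left(20 + 4\right)} 7 \cdot 676 = \frac{1}{6 \cdot 24} \cdot 4732 = \frac{1}{6} \cdot \frac{1}{24} \cdot 4732 = \frac{1}{144} \cdot 4732 = \frac{1183}{36}$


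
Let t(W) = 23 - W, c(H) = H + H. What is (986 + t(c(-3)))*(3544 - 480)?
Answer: 3109960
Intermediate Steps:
c(H) = 2*H
(986 + t(c(-3)))*(3544 - 480) = (986 + (23 - 2*(-3)))*(3544 - 480) = (986 + (23 - 1*(-6)))*3064 = (986 + (23 + 6))*3064 = (986 + 29)*3064 = 1015*3064 = 3109960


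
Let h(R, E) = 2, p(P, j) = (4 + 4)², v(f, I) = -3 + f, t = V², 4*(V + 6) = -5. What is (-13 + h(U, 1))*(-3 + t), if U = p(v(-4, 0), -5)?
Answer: -8723/16 ≈ -545.19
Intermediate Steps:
V = -29/4 (V = -6 + (¼)*(-5) = -6 - 5/4 = -29/4 ≈ -7.2500)
t = 841/16 (t = (-29/4)² = 841/16 ≈ 52.563)
p(P, j) = 64 (p(P, j) = 8² = 64)
U = 64
(-13 + h(U, 1))*(-3 + t) = (-13 + 2)*(-3 + 841/16) = -11*793/16 = -8723/16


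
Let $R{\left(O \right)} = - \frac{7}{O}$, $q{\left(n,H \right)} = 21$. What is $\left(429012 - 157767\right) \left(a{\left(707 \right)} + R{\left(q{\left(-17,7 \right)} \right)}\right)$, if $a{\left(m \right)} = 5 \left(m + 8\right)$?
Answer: $969610460$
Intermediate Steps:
$a{\left(m \right)} = 40 + 5 m$ ($a{\left(m \right)} = 5 \left(8 + m\right) = 40 + 5 m$)
$\left(429012 - 157767\right) \left(a{\left(707 \right)} + R{\left(q{\left(-17,7 \right)} \right)}\right) = \left(429012 - 157767\right) \left(\left(40 + 5 \cdot 707\right) - \frac{7}{21}\right) = 271245 \left(\left(40 + 3535\right) - \frac{1}{3}\right) = 271245 \left(3575 - \frac{1}{3}\right) = 271245 \cdot \frac{10724}{3} = 969610460$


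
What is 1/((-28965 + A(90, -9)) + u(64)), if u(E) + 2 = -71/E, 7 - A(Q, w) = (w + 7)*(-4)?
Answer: -64/1854023 ≈ -3.4520e-5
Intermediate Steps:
A(Q, w) = 35 + 4*w (A(Q, w) = 7 - (w + 7)*(-4) = 7 - (7 + w)*(-4) = 7 - (-28 - 4*w) = 7 + (28 + 4*w) = 35 + 4*w)
u(E) = -2 - 71/E
1/((-28965 + A(90, -9)) + u(64)) = 1/((-28965 + (35 + 4*(-9))) + (-2 - 71/64)) = 1/((-28965 + (35 - 36)) + (-2 - 71*1/64)) = 1/((-28965 - 1) + (-2 - 71/64)) = 1/(-28966 - 199/64) = 1/(-1854023/64) = -64/1854023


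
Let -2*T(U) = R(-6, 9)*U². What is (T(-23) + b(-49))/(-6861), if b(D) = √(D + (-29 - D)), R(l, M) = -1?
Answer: -529/13722 - I*√29/6861 ≈ -0.038551 - 0.0007849*I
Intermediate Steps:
b(D) = I*√29 (b(D) = √(-29) = I*√29)
T(U) = U²/2 (T(U) = -(-1)*U²/2 = U²/2)
(T(-23) + b(-49))/(-6861) = ((½)*(-23)² + I*√29)/(-6861) = ((½)*529 + I*√29)*(-1/6861) = (529/2 + I*√29)*(-1/6861) = -529/13722 - I*√29/6861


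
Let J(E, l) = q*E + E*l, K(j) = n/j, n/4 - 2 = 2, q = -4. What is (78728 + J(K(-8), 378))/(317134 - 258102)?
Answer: 19495/14758 ≈ 1.3210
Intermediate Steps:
n = 16 (n = 8 + 4*2 = 8 + 8 = 16)
K(j) = 16/j
J(E, l) = -4*E + E*l
(78728 + J(K(-8), 378))/(317134 - 258102) = (78728 + (16/(-8))*(-4 + 378))/(317134 - 258102) = (78728 + (16*(-1/8))*374)/59032 = (78728 - 2*374)*(1/59032) = (78728 - 748)*(1/59032) = 77980*(1/59032) = 19495/14758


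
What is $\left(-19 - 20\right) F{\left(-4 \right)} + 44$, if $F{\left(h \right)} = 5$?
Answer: $-151$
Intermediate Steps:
$\left(-19 - 20\right) F{\left(-4 \right)} + 44 = \left(-19 - 20\right) 5 + 44 = \left(-39\right) 5 + 44 = -195 + 44 = -151$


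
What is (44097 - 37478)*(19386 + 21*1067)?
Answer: 276627867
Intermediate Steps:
(44097 - 37478)*(19386 + 21*1067) = 6619*(19386 + 22407) = 6619*41793 = 276627867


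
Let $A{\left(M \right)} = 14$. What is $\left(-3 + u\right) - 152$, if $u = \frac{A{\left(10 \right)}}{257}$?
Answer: $- \frac{39821}{257} \approx -154.95$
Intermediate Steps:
$u = \frac{14}{257} \approx 0.054475$
$\left(-3 + u\right) - 152 = \left(-3 + \frac{14}{257}\right) - 152 = - \frac{757}{257} - 152 = - \frac{39821}{257}$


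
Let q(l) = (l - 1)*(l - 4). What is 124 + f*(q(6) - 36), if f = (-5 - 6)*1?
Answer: 410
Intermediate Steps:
f = -11 (f = -11*1 = -11)
q(l) = (-1 + l)*(-4 + l)
124 + f*(q(6) - 36) = 124 - 11*((4 + 6² - 5*6) - 36) = 124 - 11*((4 + 36 - 30) - 36) = 124 - 11*(10 - 36) = 124 - 11*(-26) = 124 + 286 = 410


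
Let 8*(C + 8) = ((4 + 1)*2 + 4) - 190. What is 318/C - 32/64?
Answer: -111/10 ≈ -11.100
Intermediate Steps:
C = -30 (C = -8 + (((4 + 1)*2 + 4) - 190)/8 = -8 + ((5*2 + 4) - 190)/8 = -8 + ((10 + 4) - 190)/8 = -8 + (14 - 190)/8 = -8 + (⅛)*(-176) = -8 - 22 = -30)
318/C - 32/64 = 318/(-30) - 32/64 = 318*(-1/30) - 32*1/64 = -53/5 - ½ = -111/10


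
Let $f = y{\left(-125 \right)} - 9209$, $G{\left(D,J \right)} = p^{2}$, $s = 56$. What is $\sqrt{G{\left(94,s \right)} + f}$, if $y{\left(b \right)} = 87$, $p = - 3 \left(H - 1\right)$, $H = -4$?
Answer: $i \sqrt{8897} \approx 94.324 i$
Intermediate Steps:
$p = 15$ ($p = - 3 \left(-4 - 1\right) = \left(-3\right) \left(-5\right) = 15$)
$G{\left(D,J \right)} = 225$ ($G{\left(D,J \right)} = 15^{2} = 225$)
$f = -9122$ ($f = 87 - 9209 = -9122$)
$\sqrt{G{\left(94,s \right)} + f} = \sqrt{225 - 9122} = \sqrt{-8897} = i \sqrt{8897}$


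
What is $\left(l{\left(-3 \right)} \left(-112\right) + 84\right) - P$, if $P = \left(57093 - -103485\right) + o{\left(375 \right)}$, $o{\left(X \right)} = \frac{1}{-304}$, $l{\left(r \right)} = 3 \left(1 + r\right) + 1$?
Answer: $- \frac{48619935}{304} \approx -1.5993 \cdot 10^{5}$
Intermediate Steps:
$l{\left(r \right)} = 4 + 3 r$ ($l{\left(r \right)} = \left(3 + 3 r\right) + 1 = 4 + 3 r$)
$o{\left(X \right)} = - \frac{1}{304}$
$P = \frac{48815711}{304}$ ($P = \left(57093 - -103485\right) - \frac{1}{304} = \left(57093 + 103485\right) - \frac{1}{304} = 160578 - \frac{1}{304} = \frac{48815711}{304} \approx 1.6058 \cdot 10^{5}$)
$\left(l{\left(-3 \right)} \left(-112\right) + 84\right) - P = \left(\left(4 + 3 \left(-3\right)\right) \left(-112\right) + 84\right) - \frac{48815711}{304} = \left(\left(4 - 9\right) \left(-112\right) + 84\right) - \frac{48815711}{304} = \left(\left(-5\right) \left(-112\right) + 84\right) - \frac{48815711}{304} = \left(560 + 84\right) - \frac{48815711}{304} = 644 - \frac{48815711}{304} = - \frac{48619935}{304}$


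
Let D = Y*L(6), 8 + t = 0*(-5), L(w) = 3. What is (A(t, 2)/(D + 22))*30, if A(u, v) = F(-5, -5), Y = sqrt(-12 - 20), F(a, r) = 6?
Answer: 990/193 - 540*I*sqrt(2)/193 ≈ 5.1295 - 3.9569*I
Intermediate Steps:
t = -8 (t = -8 + 0*(-5) = -8 + 0 = -8)
Y = 4*I*sqrt(2) (Y = sqrt(-32) = 4*I*sqrt(2) ≈ 5.6569*I)
A(u, v) = 6
D = 12*I*sqrt(2) (D = (4*I*sqrt(2))*3 = 12*I*sqrt(2) ≈ 16.971*I)
(A(t, 2)/(D + 22))*30 = (6/(12*I*sqrt(2) + 22))*30 = (6/(22 + 12*I*sqrt(2)))*30 = 180/(22 + 12*I*sqrt(2))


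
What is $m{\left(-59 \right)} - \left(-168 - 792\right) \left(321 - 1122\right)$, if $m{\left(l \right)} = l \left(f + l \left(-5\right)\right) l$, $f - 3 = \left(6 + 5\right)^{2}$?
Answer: $689579$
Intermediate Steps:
$f = 124$ ($f = 3 + \left(6 + 5\right)^{2} = 3 + 11^{2} = 3 + 121 = 124$)
$m{\left(l \right)} = l^{2} \left(124 - 5 l\right)$ ($m{\left(l \right)} = l \left(124 + l \left(-5\right)\right) l = l \left(124 - 5 l\right) l = l^{2} \left(124 - 5 l\right)$)
$m{\left(-59 \right)} - \left(-168 - 792\right) \left(321 - 1122\right) = \left(-59\right)^{2} \left(124 - -295\right) - \left(-168 - 792\right) \left(321 - 1122\right) = 3481 \left(124 + 295\right) - \left(-960\right) \left(-801\right) = 3481 \cdot 419 - 768960 = 1458539 - 768960 = 689579$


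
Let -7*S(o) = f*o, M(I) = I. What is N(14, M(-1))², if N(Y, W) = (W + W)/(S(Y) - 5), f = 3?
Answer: 4/121 ≈ 0.033058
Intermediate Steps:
S(o) = -3*o/7
N(Y, W) = 2*W/(-5 - 3*Y/7) (N(Y, W) = (W + W)/(-3*Y/7 - 5) = (2*W)/(-5 - 3*Y/7) = 2*W/(-5 - 3*Y/7))
N(14, M(-1))² = (-14*(-1)/(35 + 3*14))² = (-14*(-1)/(35 + 42))² = (-14*(-1)/77)² = (-14*(-1)*1/77)² = (2/11)² = 4/121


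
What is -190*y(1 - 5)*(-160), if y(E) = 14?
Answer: 425600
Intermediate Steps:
-190*y(1 - 5)*(-160) = -190*14*(-160) = -2660*(-160) = 425600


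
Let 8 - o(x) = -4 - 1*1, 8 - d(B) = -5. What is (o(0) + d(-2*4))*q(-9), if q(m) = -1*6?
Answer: -156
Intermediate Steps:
d(B) = 13 (d(B) = 8 - 1*(-5) = 8 + 5 = 13)
o(x) = 13 (o(x) = 8 - (-4 - 1*1) = 8 - (-4 - 1) = 8 - 1*(-5) = 8 + 5 = 13)
q(m) = -6
(o(0) + d(-2*4))*q(-9) = (13 + 13)*(-6) = 26*(-6) = -156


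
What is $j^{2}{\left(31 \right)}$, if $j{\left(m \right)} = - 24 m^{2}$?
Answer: $531948096$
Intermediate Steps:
$j^{2}{\left(31 \right)} = \left(- 24 \cdot 31^{2}\right)^{2} = \left(\left(-24\right) 961\right)^{2} = \left(-23064\right)^{2} = 531948096$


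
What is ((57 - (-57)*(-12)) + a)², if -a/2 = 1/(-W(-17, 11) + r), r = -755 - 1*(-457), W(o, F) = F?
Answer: 37535575081/95481 ≈ 3.9312e+5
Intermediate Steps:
r = -298 (r = -755 + 457 = -298)
a = 2/309 (a = -2/(-1*11 - 298) = -2/(-11 - 298) = -2/(-309) = -2*(-1/309) = 2/309 ≈ 0.0064725)
((57 - (-57)*(-12)) + a)² = ((57 - (-57)*(-12)) + 2/309)² = ((57 - 1*684) + 2/309)² = ((57 - 684) + 2/309)² = (-627 + 2/309)² = (-193741/309)² = 37535575081/95481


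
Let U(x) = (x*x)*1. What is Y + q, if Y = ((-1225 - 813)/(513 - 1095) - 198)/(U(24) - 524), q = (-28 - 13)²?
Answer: 25380293/15132 ≈ 1677.3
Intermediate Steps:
q = 1681 (q = (-41)² = 1681)
U(x) = x² (U(x) = x²*1 = x²)
Y = -56599/15132 (Y = ((-1225 - 813)/(513 - 1095) - 198)/(24² - 524) = (-2038/(-582) - 198)/(576 - 524) = (-2038*(-1/582) - 198)/52 = (1019/291 - 198)*(1/52) = -56599/291*1/52 = -56599/15132 ≈ -3.7404)
Y + q = -56599/15132 + 1681 = 25380293/15132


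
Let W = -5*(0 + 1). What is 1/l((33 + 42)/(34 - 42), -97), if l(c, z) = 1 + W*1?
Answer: -¼ ≈ -0.25000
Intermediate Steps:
W = -5 (W = -5*1 = -5)
l(c, z) = -4 (l(c, z) = 1 - 5*1 = 1 - 5 = -4)
1/l((33 + 42)/(34 - 42), -97) = 1/(-4) = -¼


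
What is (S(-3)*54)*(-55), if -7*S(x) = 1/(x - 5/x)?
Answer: -4455/14 ≈ -318.21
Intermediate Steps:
S(x) = -1/(7*(x - 5/x))
(S(-3)*54)*(-55) = (-1*(-3)/(-35 + 7*(-3)²)*54)*(-55) = (-1*(-3)/(-35 + 7*9)*54)*(-55) = (-1*(-3)/(-35 + 63)*54)*(-55) = (-1*(-3)/28*54)*(-55) = (-1*(-3)*1/28*54)*(-55) = ((3/28)*54)*(-55) = (81/14)*(-55) = -4455/14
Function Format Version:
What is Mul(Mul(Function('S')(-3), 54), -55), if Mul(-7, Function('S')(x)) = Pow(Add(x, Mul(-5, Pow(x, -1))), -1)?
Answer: Rational(-4455, 14) ≈ -318.21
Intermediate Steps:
Function('S')(x) = Mul(Rational(-1, 7), Pow(Add(x, Mul(-5, Pow(x, -1))), -1))
Mul(Mul(Function('S')(-3), 54), -55) = Mul(Mul(Mul(-1, -3, Pow(Add(-35, Mul(7, Pow(-3, 2))), -1)), 54), -55) = Mul(Mul(Mul(-1, -3, Pow(Add(-35, Mul(7, 9)), -1)), 54), -55) = Mul(Mul(Mul(-1, -3, Pow(Add(-35, 63), -1)), 54), -55) = Mul(Mul(Mul(-1, -3, Pow(28, -1)), 54), -55) = Mul(Mul(Mul(-1, -3, Rational(1, 28)), 54), -55) = Mul(Mul(Rational(3, 28), 54), -55) = Mul(Rational(81, 14), -55) = Rational(-4455, 14)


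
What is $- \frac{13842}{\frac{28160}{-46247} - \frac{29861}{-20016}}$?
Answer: $- \frac{12813261895584}{817331107} \approx -15677.0$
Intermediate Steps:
$- \frac{13842}{\frac{28160}{-46247} - \frac{29861}{-20016}} = - \frac{13842}{28160 \left(- \frac{1}{46247}\right) - - \frac{29861}{20016}} = - \frac{13842}{- \frac{28160}{46247} + \frac{29861}{20016}} = - \frac{13842}{\frac{817331107}{925679952}} = \left(-13842\right) \frac{925679952}{817331107} = - \frac{12813261895584}{817331107}$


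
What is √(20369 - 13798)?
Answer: √6571 ≈ 81.062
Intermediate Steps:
√(20369 - 13798) = √6571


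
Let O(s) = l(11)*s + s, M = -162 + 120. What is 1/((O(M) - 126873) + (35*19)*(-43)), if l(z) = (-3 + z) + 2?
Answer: -1/155930 ≈ -6.4131e-6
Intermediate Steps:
l(z) = -1 + z
M = -42
O(s) = 11*s (O(s) = (-1 + 11)*s + s = 10*s + s = 11*s)
1/((O(M) - 126873) + (35*19)*(-43)) = 1/((11*(-42) - 126873) + (35*19)*(-43)) = 1/((-462 - 126873) + 665*(-43)) = 1/(-127335 - 28595) = 1/(-155930) = -1/155930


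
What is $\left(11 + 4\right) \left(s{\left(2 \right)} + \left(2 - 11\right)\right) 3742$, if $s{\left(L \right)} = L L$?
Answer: $-280650$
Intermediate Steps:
$s{\left(L \right)} = L^{2}$
$\left(11 + 4\right) \left(s{\left(2 \right)} + \left(2 - 11\right)\right) 3742 = \left(11 + 4\right) \left(2^{2} + \left(2 - 11\right)\right) 3742 = 15 \left(4 + \left(2 - 11\right)\right) 3742 = 15 \left(4 - 9\right) 3742 = 15 \left(-5\right) 3742 = \left(-75\right) 3742 = -280650$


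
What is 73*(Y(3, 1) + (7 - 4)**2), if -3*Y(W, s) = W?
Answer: 584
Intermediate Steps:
Y(W, s) = -W/3
73*(Y(3, 1) + (7 - 4)**2) = 73*(-1/3*3 + (7 - 4)**2) = 73*(-1 + 3**2) = 73*(-1 + 9) = 73*8 = 584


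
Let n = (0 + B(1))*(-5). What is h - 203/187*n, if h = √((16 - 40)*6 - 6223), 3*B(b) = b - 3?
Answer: -2030/561 + I*√6367 ≈ -3.6185 + 79.793*I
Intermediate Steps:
B(b) = -1 + b/3 (B(b) = (b - 3)/3 = (-3 + b)/3 = -1 + b/3)
n = 10/3 (n = (0 + (-1 + (⅓)*1))*(-5) = (0 + (-1 + ⅓))*(-5) = (0 - ⅔)*(-5) = -⅔*(-5) = 10/3 ≈ 3.3333)
h = I*√6367 (h = √(-24*6 - 6223) = √(-144 - 6223) = √(-6367) = I*√6367 ≈ 79.793*I)
h - 203/187*n = I*√6367 - 203/187*10/3 = I*√6367 - 203*(1/187)*10/3 = I*√6367 - 203*10/(187*3) = I*√6367 - 1*2030/561 = I*√6367 - 2030/561 = -2030/561 + I*√6367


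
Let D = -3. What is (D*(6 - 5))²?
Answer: 9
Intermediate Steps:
(D*(6 - 5))² = (-3*(6 - 5))² = (-3*1)² = (-3)² = 9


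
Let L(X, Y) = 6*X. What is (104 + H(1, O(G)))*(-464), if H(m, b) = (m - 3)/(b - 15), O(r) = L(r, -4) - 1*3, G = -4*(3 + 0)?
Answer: -2171984/45 ≈ -48266.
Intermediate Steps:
G = -12 (G = -4*3 = -12)
O(r) = -3 + 6*r (O(r) = 6*r - 1*3 = 6*r - 3 = -3 + 6*r)
H(m, b) = (-3 + m)/(-15 + b)
(104 + H(1, O(G)))*(-464) = (104 + (-3 + 1)/(-15 + (-3 + 6*(-12))))*(-464) = (104 - 2/(-15 + (-3 - 72)))*(-464) = (104 - 2/(-15 - 75))*(-464) = (104 - 2/(-90))*(-464) = (104 - 1/90*(-2))*(-464) = (104 + 1/45)*(-464) = (4681/45)*(-464) = -2171984/45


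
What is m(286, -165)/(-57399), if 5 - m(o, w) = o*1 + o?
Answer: 189/19133 ≈ 0.0098782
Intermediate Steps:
m(o, w) = 5 - 2*o (m(o, w) = 5 - (o*1 + o) = 5 - (o + o) = 5 - 2*o)
m(286, -165)/(-57399) = (5 - 2*286)/(-57399) = (5 - 572)*(-1/57399) = -567*(-1/57399) = 189/19133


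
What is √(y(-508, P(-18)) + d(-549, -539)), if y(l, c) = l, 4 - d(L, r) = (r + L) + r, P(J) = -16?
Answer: √1123 ≈ 33.511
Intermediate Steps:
d(L, r) = 4 - L - 2*r (d(L, r) = 4 - ((r + L) + r) = 4 - ((L + r) + r) = 4 - (L + 2*r) = 4 + (-L - 2*r) = 4 - L - 2*r)
√(y(-508, P(-18)) + d(-549, -539)) = √(-508 + (4 - 1*(-549) - 2*(-539))) = √(-508 + (4 + 549 + 1078)) = √(-508 + 1631) = √1123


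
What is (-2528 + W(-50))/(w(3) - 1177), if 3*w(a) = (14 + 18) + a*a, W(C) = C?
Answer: 3867/1745 ≈ 2.2160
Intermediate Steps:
w(a) = 32/3 + a²/3 (w(a) = ((14 + 18) + a*a)/3 = (32 + a²)/3 = 32/3 + a²/3)
(-2528 + W(-50))/(w(3) - 1177) = (-2528 - 50)/((32/3 + (⅓)*3²) - 1177) = -2578/((32/3 + (⅓)*9) - 1177) = -2578/((32/3 + 3) - 1177) = -2578/(41/3 - 1177) = -2578/(-3490/3) = -2578*(-3/3490) = 3867/1745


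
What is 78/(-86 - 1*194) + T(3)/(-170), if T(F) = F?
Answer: -141/476 ≈ -0.29622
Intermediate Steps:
78/(-86 - 1*194) + T(3)/(-170) = 78/(-86 - 1*194) + 3/(-170) = 78/(-86 - 194) + 3*(-1/170) = 78/(-280) - 3/170 = 78*(-1/280) - 3/170 = -39/140 - 3/170 = -141/476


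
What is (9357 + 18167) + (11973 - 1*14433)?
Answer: 25064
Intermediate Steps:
(9357 + 18167) + (11973 - 1*14433) = 27524 + (11973 - 14433) = 27524 - 2460 = 25064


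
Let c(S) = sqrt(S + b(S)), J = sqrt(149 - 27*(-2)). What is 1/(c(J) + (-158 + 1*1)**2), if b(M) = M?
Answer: 1/(24649 + sqrt(2)*203**(1/4)) ≈ 4.0561e-5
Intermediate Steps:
J = sqrt(203) (J = sqrt(149 + 54) = sqrt(203) ≈ 14.248)
c(S) = sqrt(2)*sqrt(S) (c(S) = sqrt(S + S) = sqrt(2*S) = sqrt(2)*sqrt(S))
1/(c(J) + (-158 + 1*1)**2) = 1/(sqrt(2)*sqrt(sqrt(203)) + (-158 + 1*1)**2) = 1/(sqrt(2)*203**(1/4) + (-158 + 1)**2) = 1/(sqrt(2)*203**(1/4) + (-157)**2) = 1/(sqrt(2)*203**(1/4) + 24649) = 1/(24649 + sqrt(2)*203**(1/4))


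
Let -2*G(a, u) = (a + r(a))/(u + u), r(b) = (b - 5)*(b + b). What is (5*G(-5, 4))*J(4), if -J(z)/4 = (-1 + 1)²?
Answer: 0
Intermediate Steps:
J(z) = 0 (J(z) = -4*(-1 + 1)² = -4*0² = -4*0 = 0)
r(b) = 2*b*(-5 + b) (r(b) = (-5 + b)*(2*b) = 2*b*(-5 + b))
G(a, u) = -(a + 2*a*(-5 + a))/(4*u) (G(a, u) = -(a + 2*a*(-5 + a))/(2*(u + u)) = -(a + 2*a*(-5 + a))/(2*(2*u)) = -(a + 2*a*(-5 + a))*1/(2*u)/2 = -(a + 2*a*(-5 + a))/(4*u))
(5*G(-5, 4))*J(4) = (5*((¼)*(-5)*(9 - 2*(-5))/4))*0 = (5*((¼)*(-5)*(¼)*(9 + 10)))*0 = (5*((¼)*(-5)*(¼)*19))*0 = (5*(-95/16))*0 = -475/16*0 = 0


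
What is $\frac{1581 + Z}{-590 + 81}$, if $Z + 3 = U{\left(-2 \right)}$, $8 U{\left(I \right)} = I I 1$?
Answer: $- \frac{3157}{1018} \approx -3.1012$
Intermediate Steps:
$U{\left(I \right)} = \frac{I^{2}}{8}$ ($U{\left(I \right)} = \frac{I I 1}{8} = \frac{I^{2} \cdot 1}{8} = \frac{I^{2}}{8}$)
$Z = - \frac{5}{2}$ ($Z = -3 + \frac{\left(-2\right)^{2}}{8} = -3 + \frac{1}{8} \cdot 4 = -3 + \frac{1}{2} = - \frac{5}{2} \approx -2.5$)
$\frac{1581 + Z}{-590 + 81} = \frac{1581 - \frac{5}{2}}{-590 + 81} = \frac{3157}{2 \left(-509\right)} = \frac{3157}{2} \left(- \frac{1}{509}\right) = - \frac{3157}{1018}$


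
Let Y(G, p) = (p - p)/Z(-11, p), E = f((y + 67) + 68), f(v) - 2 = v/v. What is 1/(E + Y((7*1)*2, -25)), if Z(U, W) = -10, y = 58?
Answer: ⅓ ≈ 0.33333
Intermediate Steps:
f(v) = 3 (f(v) = 2 + v/v = 2 + 1 = 3)
E = 3
Y(G, p) = 0 (Y(G, p) = (p - p)/(-10) = 0*(-⅒) = 0)
1/(E + Y((7*1)*2, -25)) = 1/(3 + 0) = 1/3 = ⅓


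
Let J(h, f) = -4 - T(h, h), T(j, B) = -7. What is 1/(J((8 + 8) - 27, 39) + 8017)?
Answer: 1/8020 ≈ 0.00012469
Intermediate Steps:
J(h, f) = 3 (J(h, f) = -4 - 1*(-7) = -4 + 7 = 3)
1/(J((8 + 8) - 27, 39) + 8017) = 1/(3 + 8017) = 1/8020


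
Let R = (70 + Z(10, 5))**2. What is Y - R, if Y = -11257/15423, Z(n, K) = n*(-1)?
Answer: -55534057/15423 ≈ -3600.7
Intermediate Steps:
Z(n, K) = -n
Y = -11257/15423 (Y = -11257*1/15423 = -11257/15423 ≈ -0.72988)
R = 3600 (R = (70 - 1*10)**2 = (70 - 10)**2 = 60**2 = 3600)
Y - R = -11257/15423 - 1*3600 = -11257/15423 - 3600 = -55534057/15423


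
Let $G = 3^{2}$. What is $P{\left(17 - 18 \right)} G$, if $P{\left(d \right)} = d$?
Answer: $-9$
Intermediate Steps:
$G = 9$
$P{\left(17 - 18 \right)} G = \left(17 - 18\right) 9 = \left(-1\right) 9 = -9$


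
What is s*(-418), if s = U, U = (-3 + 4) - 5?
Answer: 1672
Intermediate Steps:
U = -4 (U = 1 - 5 = -4)
s = -4
s*(-418) = -4*(-418) = 1672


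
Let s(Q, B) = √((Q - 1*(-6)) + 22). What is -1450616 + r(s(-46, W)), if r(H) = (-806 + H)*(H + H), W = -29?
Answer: -1450652 - 4836*I*√2 ≈ -1.4507e+6 - 6839.1*I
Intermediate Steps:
s(Q, B) = √(28 + Q) (s(Q, B) = √((Q + 6) + 22) = √((6 + Q) + 22) = √(28 + Q))
r(H) = 2*H*(-806 + H) (r(H) = (-806 + H)*(2*H) = 2*H*(-806 + H))
-1450616 + r(s(-46, W)) = -1450616 + 2*√(28 - 46)*(-806 + √(28 - 46)) = -1450616 + 2*√(-18)*(-806 + √(-18)) = -1450616 + 2*(3*I*√2)*(-806 + 3*I*√2) = -1450616 + 6*I*√2*(-806 + 3*I*√2)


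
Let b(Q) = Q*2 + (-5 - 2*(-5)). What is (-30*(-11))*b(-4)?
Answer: -990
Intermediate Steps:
b(Q) = 5 + 2*Q (b(Q) = 2*Q + (-5 + 10) = 2*Q + 5 = 5 + 2*Q)
(-30*(-11))*b(-4) = (-30*(-11))*(5 + 2*(-4)) = 330*(5 - 8) = 330*(-3) = -990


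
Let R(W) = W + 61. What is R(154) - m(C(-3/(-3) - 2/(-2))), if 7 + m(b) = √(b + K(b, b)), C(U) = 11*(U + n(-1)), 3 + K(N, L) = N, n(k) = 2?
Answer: 222 - √85 ≈ 212.78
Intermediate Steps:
R(W) = 61 + W
K(N, L) = -3 + N
C(U) = 22 + 11*U (C(U) = 11*(U + 2) = 11*(2 + U) = 22 + 11*U)
m(b) = -7 + √(-3 + 2*b) (m(b) = -7 + √(b + (-3 + b)) = -7 + √(-3 + 2*b))
R(154) - m(C(-3/(-3) - 2/(-2))) = (61 + 154) - (-7 + √(-3 + 2*(22 + 11*(-3/(-3) - 2/(-2))))) = 215 - (-7 + √(-3 + 2*(22 + 11*(-3*(-⅓) - 2*(-½))))) = 215 - (-7 + √(-3 + 2*(22 + 11*(1 + 1)))) = 215 - (-7 + √(-3 + 2*(22 + 11*2))) = 215 - (-7 + √(-3 + 2*(22 + 22))) = 215 - (-7 + √(-3 + 2*44)) = 215 - (-7 + √(-3 + 88)) = 215 - (-7 + √85) = 215 + (7 - √85) = 222 - √85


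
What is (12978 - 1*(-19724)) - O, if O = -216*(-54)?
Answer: 21038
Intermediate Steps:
O = 11664
(12978 - 1*(-19724)) - O = (12978 - 1*(-19724)) - 1*11664 = (12978 + 19724) - 11664 = 32702 - 11664 = 21038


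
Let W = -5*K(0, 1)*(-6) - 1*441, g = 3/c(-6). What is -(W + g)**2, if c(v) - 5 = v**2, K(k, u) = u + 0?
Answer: -283855104/1681 ≈ -1.6886e+5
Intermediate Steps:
K(k, u) = u
c(v) = 5 + v**2
g = 3/41 (g = 3/(5 + (-6)**2) = 3/(5 + 36) = 3/41 ≈ 0.073171)
W = -411 (W = -5*1*(-6) - 1*441 = -5*(-6) - 441 = 30 - 441 = -411)
-(W + g)**2 = -(-411 + 3/41)**2 = -(-16848/41)**2 = -1*283855104/1681 = -283855104/1681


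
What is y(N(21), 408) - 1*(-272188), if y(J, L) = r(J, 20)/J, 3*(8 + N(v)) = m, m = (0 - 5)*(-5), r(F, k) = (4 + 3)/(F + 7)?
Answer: 5988199/22 ≈ 2.7219e+5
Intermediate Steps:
r(F, k) = 7/(7 + F)
m = 25 (m = -5*(-5) = 25)
N(v) = ⅓ (N(v) = -8 + (⅓)*25 = -8 + 25/3 = ⅓)
y(J, L) = 7/(J*(7 + J)) (y(J, L) = (7/(7 + J))/J = 7/(J*(7 + J)))
y(N(21), 408) - 1*(-272188) = 7/((⅓)*(7 + ⅓)) - 1*(-272188) = 7*3/(22/3) + 272188 = 7*3*(3/22) + 272188 = 63/22 + 272188 = 5988199/22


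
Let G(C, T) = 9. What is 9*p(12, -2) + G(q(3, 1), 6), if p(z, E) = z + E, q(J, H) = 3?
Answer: 99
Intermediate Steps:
p(z, E) = E + z
9*p(12, -2) + G(q(3, 1), 6) = 9*(-2 + 12) + 9 = 9*10 + 9 = 90 + 9 = 99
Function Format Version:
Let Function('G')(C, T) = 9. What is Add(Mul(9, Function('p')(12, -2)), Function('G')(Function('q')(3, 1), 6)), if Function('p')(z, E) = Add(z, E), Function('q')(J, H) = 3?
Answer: 99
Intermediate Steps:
Function('p')(z, E) = Add(E, z)
Add(Mul(9, Function('p')(12, -2)), Function('G')(Function('q')(3, 1), 6)) = Add(Mul(9, Add(-2, 12)), 9) = Add(Mul(9, 10), 9) = Add(90, 9) = 99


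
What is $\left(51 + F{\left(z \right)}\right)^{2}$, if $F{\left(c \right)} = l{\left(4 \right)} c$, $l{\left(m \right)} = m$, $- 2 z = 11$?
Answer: $841$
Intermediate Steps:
$z = - \frac{11}{2}$ ($z = \left(- \frac{1}{2}\right) 11 = - \frac{11}{2} \approx -5.5$)
$F{\left(c \right)} = 4 c$
$\left(51 + F{\left(z \right)}\right)^{2} = \left(51 + 4 \left(- \frac{11}{2}\right)\right)^{2} = \left(51 - 22\right)^{2} = 29^{2} = 841$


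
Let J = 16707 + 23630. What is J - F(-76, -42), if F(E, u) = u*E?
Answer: 37145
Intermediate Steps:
F(E, u) = E*u
J = 40337
J - F(-76, -42) = 40337 - (-76)*(-42) = 40337 - 1*3192 = 40337 - 3192 = 37145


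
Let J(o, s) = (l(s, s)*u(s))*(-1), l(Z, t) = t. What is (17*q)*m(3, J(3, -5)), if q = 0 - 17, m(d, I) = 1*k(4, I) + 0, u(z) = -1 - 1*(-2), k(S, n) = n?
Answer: -1445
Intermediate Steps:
u(z) = 1 (u(z) = -1 + 2 = 1)
J(o, s) = -s (J(o, s) = (s*1)*(-1) = s*(-1) = -s)
m(d, I) = I (m(d, I) = 1*I + 0 = I + 0 = I)
q = -17
(17*q)*m(3, J(3, -5)) = (17*(-17))*(-1*(-5)) = -289*5 = -1445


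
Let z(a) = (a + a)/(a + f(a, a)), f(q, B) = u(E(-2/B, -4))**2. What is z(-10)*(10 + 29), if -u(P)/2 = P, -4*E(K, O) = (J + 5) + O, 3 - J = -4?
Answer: -130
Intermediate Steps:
J = 7 (J = 3 - 1*(-4) = 3 + 4 = 7)
E(K, O) = -3 - O/4 (E(K, O) = -((7 + 5) + O)/4 = -(12 + O)/4 = -3 - O/4)
u(P) = -2*P
f(q, B) = 16 (f(q, B) = (-2*(-3 - 1/4*(-4)))**2 = (-2*(-3 + 1))**2 = (-2*(-2))**2 = 4**2 = 16)
z(a) = 2*a/(16 + a) (z(a) = (a + a)/(a + 16) = (2*a)/(16 + a) = 2*a/(16 + a))
z(-10)*(10 + 29) = (2*(-10)/(16 - 10))*(10 + 29) = (2*(-10)/6)*39 = (2*(-10)*(1/6))*39 = -10/3*39 = -130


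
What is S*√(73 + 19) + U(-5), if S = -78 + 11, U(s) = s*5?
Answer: -25 - 134*√23 ≈ -667.64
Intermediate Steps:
U(s) = 5*s
S = -67
S*√(73 + 19) + U(-5) = -67*√(73 + 19) + 5*(-5) = -134*√23 - 25 = -25 - 134*√23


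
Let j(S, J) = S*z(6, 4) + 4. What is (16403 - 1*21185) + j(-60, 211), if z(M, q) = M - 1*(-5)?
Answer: -5438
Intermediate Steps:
z(M, q) = 5 + M (z(M, q) = M + 5 = 5 + M)
j(S, J) = 4 + 11*S (j(S, J) = S*(5 + 6) + 4 = S*11 + 4 = 11*S + 4 = 4 + 11*S)
(16403 - 1*21185) + j(-60, 211) = (16403 - 1*21185) + (4 + 11*(-60)) = (16403 - 21185) + (4 - 660) = -4782 - 656 = -5438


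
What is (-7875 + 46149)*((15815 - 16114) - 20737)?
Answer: -805131864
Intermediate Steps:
(-7875 + 46149)*((15815 - 16114) - 20737) = 38274*(-299 - 20737) = 38274*(-21036) = -805131864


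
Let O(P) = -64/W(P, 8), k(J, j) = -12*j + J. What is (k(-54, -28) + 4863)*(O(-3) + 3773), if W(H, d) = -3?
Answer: 19521845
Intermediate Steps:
k(J, j) = J - 12*j
O(P) = 64/3 (O(P) = -64/(-3) = -64*(-⅓) = 64/3)
(k(-54, -28) + 4863)*(O(-3) + 3773) = ((-54 - 12*(-28)) + 4863)*(64/3 + 3773) = ((-54 + 336) + 4863)*(11383/3) = (282 + 4863)*(11383/3) = 5145*(11383/3) = 19521845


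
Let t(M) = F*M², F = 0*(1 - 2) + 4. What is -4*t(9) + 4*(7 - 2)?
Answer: -1276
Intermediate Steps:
F = 4 (F = 0*(-1) + 4 = 0 + 4 = 4)
t(M) = 4*M²
-4*t(9) + 4*(7 - 2) = -16*9² + 4*(7 - 2) = -16*81 + 4*5 = -4*324 + 20 = -1296 + 20 = -1276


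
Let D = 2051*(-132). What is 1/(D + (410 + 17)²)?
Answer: -1/88403 ≈ -1.1312e-5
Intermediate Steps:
D = -270732
1/(D + (410 + 17)²) = 1/(-270732 + (410 + 17)²) = 1/(-270732 + 427²) = 1/(-270732 + 182329) = 1/(-88403) = -1/88403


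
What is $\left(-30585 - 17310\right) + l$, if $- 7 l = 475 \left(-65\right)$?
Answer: $- \frac{304390}{7} \approx -43484.0$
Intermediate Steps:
$l = \frac{30875}{7}$ ($l = - \frac{475 \left(-65\right)}{7} = \left(- \frac{1}{7}\right) \left(-30875\right) = \frac{30875}{7} \approx 4410.7$)
$\left(-30585 - 17310\right) + l = \left(-30585 - 17310\right) + \frac{30875}{7} = -47895 + \frac{30875}{7} = - \frac{304390}{7}$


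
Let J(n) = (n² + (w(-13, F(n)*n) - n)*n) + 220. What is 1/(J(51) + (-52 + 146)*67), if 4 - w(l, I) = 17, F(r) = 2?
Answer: 1/5855 ≈ 0.00017079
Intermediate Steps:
w(l, I) = -13 (w(l, I) = 4 - 1*17 = 4 - 17 = -13)
J(n) = 220 + n² + n*(-13 - n) (J(n) = (n² + (-13 - n)*n) + 220 = (n² + n*(-13 - n)) + 220 = 220 + n² + n*(-13 - n))
1/(J(51) + (-52 + 146)*67) = 1/((220 - 13*51) + (-52 + 146)*67) = 1/((220 - 663) + 94*67) = 1/(-443 + 6298) = 1/5855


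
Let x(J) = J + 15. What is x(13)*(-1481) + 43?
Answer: -41425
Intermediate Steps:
x(J) = 15 + J
x(13)*(-1481) + 43 = (15 + 13)*(-1481) + 43 = 28*(-1481) + 43 = -41468 + 43 = -41425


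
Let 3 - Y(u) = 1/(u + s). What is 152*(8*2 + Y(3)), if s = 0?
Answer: 8512/3 ≈ 2837.3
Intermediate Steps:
Y(u) = 3 - 1/u (Y(u) = 3 - 1/(u + 0) = 3 - 1/u)
152*(8*2 + Y(3)) = 152*(8*2 + (3 - 1/3)) = 152*(16 + (3 - 1*⅓)) = 152*(16 + (3 - ⅓)) = 152*(16 + 8/3) = 152*(56/3) = 8512/3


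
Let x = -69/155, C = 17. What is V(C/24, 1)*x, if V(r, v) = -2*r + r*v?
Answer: 391/1240 ≈ 0.31532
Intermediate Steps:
x = -69/155 (x = -69*1/155 = -69/155 ≈ -0.44516)
V(C/24, 1)*x = ((17/24)*(-2 + 1))*(-69/155) = ((17*(1/24))*(-1))*(-69/155) = ((17/24)*(-1))*(-69/155) = -17/24*(-69/155) = 391/1240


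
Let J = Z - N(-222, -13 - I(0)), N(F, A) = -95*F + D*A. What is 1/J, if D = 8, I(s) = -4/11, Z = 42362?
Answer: 11/235104 ≈ 4.6788e-5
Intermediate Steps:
I(s) = -4/11 (I(s) = -4*1/11 = -4/11)
N(F, A) = -95*F + 8*A
J = 235104/11 (J = 42362 - (-95*(-222) + 8*(-13 - 1*(-4/11))) = 42362 - (21090 + 8*(-13 + 4/11)) = 42362 - (21090 + 8*(-139/11)) = 42362 - (21090 - 1112/11) = 42362 - 1*230878/11 = 42362 - 230878/11 = 235104/11 ≈ 21373.)
1/J = 1/(235104/11) = 11/235104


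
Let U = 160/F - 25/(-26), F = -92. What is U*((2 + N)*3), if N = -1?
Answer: -1395/598 ≈ -2.3328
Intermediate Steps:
U = -465/598 (U = 160/(-92) - 25/(-26) = 160*(-1/92) - 25*(-1/26) = -40/23 + 25/26 = -465/598 ≈ -0.77759)
U*((2 + N)*3) = -465*(2 - 1)*3/598 = -465*3/598 = -465/598*3 = -1395/598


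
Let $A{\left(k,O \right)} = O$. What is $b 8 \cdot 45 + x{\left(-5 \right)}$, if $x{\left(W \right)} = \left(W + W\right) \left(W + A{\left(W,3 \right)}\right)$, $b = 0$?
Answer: $20$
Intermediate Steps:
$x{\left(W \right)} = 2 W \left(3 + W\right)$ ($x{\left(W \right)} = \left(W + W\right) \left(W + 3\right) = 2 W \left(3 + W\right)$)
$b 8 \cdot 45 + x{\left(-5 \right)} = 0 \cdot 8 \cdot 45 + 2 \left(-5\right) \left(3 - 5\right) = 0 \cdot 45 + 2 \left(-5\right) \left(-2\right) = 0 + 20 = 20$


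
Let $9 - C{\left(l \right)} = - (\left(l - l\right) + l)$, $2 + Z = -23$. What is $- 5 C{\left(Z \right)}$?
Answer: $80$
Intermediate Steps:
$Z = -25$ ($Z = -2 - 23 = -25$)
$C{\left(l \right)} = 9 + l$ ($C{\left(l \right)} = 9 - - (\left(l - l\right) + l) = 9 - - (0 + l) = 9 - - l = 9 + l$)
$- 5 C{\left(Z \right)} = - 5 \left(9 - 25\right) = \left(-5\right) \left(-16\right) = 80$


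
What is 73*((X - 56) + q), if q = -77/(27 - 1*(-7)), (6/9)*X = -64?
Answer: -382885/34 ≈ -11261.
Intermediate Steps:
X = -96 (X = (3/2)*(-64) = -96)
q = -77/34 (q = -77/(27 + 7) = -77/34 ≈ -2.2647)
73*((X - 56) + q) = 73*((-96 - 56) - 77/34) = 73*(-152 - 77/34) = 73*(-5245/34) = -382885/34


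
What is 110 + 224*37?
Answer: 8398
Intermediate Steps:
110 + 224*37 = 110 + 8288 = 8398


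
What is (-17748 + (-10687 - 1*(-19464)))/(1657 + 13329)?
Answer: -8971/14986 ≈ -0.59863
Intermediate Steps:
(-17748 + (-10687 - 1*(-19464)))/(1657 + 13329) = (-17748 + (-10687 + 19464))/14986 = (-17748 + 8777)*(1/14986) = -8971*1/14986 = -8971/14986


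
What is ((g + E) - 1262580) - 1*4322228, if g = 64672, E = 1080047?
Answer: -4440089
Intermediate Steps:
((g + E) - 1262580) - 1*4322228 = ((64672 + 1080047) - 1262580) - 1*4322228 = (1144719 - 1262580) - 4322228 = -117861 - 4322228 = -4440089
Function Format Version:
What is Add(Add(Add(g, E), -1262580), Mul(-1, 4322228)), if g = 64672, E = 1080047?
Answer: -4440089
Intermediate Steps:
Add(Add(Add(g, E), -1262580), Mul(-1, 4322228)) = Add(Add(Add(64672, 1080047), -1262580), Mul(-1, 4322228)) = Add(Add(1144719, -1262580), -4322228) = Add(-117861, -4322228) = -4440089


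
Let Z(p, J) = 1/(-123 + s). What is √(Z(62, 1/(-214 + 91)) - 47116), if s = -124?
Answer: I*√2874500291/247 ≈ 217.06*I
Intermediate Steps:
Z(p, J) = -1/247 (Z(p, J) = 1/(-123 - 124) = 1/(-247) = -1/247)
√(Z(62, 1/(-214 + 91)) - 47116) = √(-1/247 - 47116) = √(-11637653/247) = I*√2874500291/247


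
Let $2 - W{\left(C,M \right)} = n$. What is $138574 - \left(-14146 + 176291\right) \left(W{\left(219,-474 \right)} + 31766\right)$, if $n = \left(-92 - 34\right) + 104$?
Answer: $-5154450976$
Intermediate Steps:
$n = -22$ ($n = -126 + 104 = -22$)
$W{\left(C,M \right)} = 24$ ($W{\left(C,M \right)} = 2 - -22 = 2 + 22 = 24$)
$138574 - \left(-14146 + 176291\right) \left(W{\left(219,-474 \right)} + 31766\right) = 138574 - \left(-14146 + 176291\right) \left(24 + 31766\right) = 138574 - 162145 \cdot 31790 = 138574 - 5154589550 = -5154450976$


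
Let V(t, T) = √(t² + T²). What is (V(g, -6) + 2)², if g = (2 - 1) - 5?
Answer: 56 + 8*√13 ≈ 84.844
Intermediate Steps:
g = -4 (g = 1 - 5 = -4)
V(t, T) = √(T² + t²)
(V(g, -6) + 2)² = (√((-6)² + (-4)²) + 2)² = (√(36 + 16) + 2)² = (√52 + 2)² = (2*√13 + 2)² = (2 + 2*√13)²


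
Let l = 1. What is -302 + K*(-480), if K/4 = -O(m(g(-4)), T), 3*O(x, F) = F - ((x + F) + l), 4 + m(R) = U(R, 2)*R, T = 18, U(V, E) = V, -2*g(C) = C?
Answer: -942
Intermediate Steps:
g(C) = -C/2
m(R) = -4 + R² (m(R) = -4 + R*R = -4 + R²)
O(x, F) = -⅓ - x/3 (O(x, F) = (F - ((x + F) + 1))/3 = (F - ((F + x) + 1))/3 = (F - (1 + F + x))/3 = (F + (-1 - F - x))/3 = (-1 - x)/3 = -⅓ - x/3)
K = 4/3 (K = 4*(-(-⅓ - (-4 + (-½*(-4))²)/3)) = 4*(-(-⅓ - (-4 + 2²)/3)) = 4*(-(-⅓ - (-4 + 4)/3)) = 4*(-(-⅓ - ⅓*0)) = 4*(-(-⅓ + 0)) = 4*(-1*(-⅓)) = 4*(⅓) = 4/3 ≈ 1.3333)
-302 + K*(-480) = -302 + (4/3)*(-480) = -302 - 640 = -942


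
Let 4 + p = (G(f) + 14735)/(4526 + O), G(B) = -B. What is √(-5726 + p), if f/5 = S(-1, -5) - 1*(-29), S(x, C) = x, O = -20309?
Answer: I*√158621228095/5261 ≈ 75.703*I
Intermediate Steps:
f = 140 (f = 5*(-1 - 1*(-29)) = 5*(-1 + 29) = 5*28 = 140)
p = -25909/5261 (p = -4 + (-1*140 + 14735)/(4526 - 20309) = -4 + (-140 + 14735)/(-15783) = -4 + 14595*(-1/15783) = -4 - 4865/5261 = -25909/5261 ≈ -4.9247)
√(-5726 + p) = √(-5726 - 25909/5261) = √(-30150395/5261) = I*√158621228095/5261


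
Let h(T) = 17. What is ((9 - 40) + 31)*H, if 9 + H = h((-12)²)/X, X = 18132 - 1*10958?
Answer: 0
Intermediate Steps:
X = 7174 (X = 18132 - 10958 = 7174)
H = -3797/422 (H = -9 + 17/7174 = -9 + 17*(1/7174) = -9 + 1/422 = -3797/422 ≈ -8.9976)
((9 - 40) + 31)*H = ((9 - 40) + 31)*(-3797/422) = (-31 + 31)*(-3797/422) = 0*(-3797/422) = 0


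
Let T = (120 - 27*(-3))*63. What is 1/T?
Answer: 1/12663 ≈ 7.8970e-5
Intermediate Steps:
T = 12663 (T = (120 + 81)*63 = 201*63 = 12663)
1/T = 1/12663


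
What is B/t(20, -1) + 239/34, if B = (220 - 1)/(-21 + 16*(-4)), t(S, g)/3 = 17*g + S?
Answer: 3439/510 ≈ 6.7431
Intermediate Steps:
t(S, g) = 3*S + 51*g (t(S, g) = 3*(17*g + S) = 3*(S + 17*g) = 3*S + 51*g)
B = -219/85 (B = 219/(-21 - 64) = 219/(-85) = 219*(-1/85) = -219/85 ≈ -2.5765)
B/t(20, -1) + 239/34 = -219/(85*(3*20 + 51*(-1))) + 239/34 = -219/(85*(60 - 51)) + 239*(1/34) = -219/85/9 + 239/34 = -219/85*⅑ + 239/34 = -73/255 + 239/34 = 3439/510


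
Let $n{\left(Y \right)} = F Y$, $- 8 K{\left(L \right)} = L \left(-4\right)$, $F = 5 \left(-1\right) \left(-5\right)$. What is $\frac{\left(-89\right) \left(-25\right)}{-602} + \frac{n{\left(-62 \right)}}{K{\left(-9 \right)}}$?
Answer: $\frac{1846175}{5418} \approx 340.75$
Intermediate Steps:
$F = 25$ ($F = \left(-5\right) \left(-5\right) = 25$)
$K{\left(L \right)} = \frac{L}{2}$ ($K{\left(L \right)} = - \frac{L \left(-4\right)}{8} = - \frac{\left(-4\right) L}{8} = \frac{L}{2}$)
$n{\left(Y \right)} = 25 Y$
$\frac{\left(-89\right) \left(-25\right)}{-602} + \frac{n{\left(-62 \right)}}{K{\left(-9 \right)}} = \frac{\left(-89\right) \left(-25\right)}{-602} + \frac{25 \left(-62\right)}{\frac{1}{2} \left(-9\right)} = 2225 \left(- \frac{1}{602}\right) - \frac{1550}{- \frac{9}{2}} = - \frac{2225}{602} - - \frac{3100}{9} = - \frac{2225}{602} + \frac{3100}{9} = \frac{1846175}{5418}$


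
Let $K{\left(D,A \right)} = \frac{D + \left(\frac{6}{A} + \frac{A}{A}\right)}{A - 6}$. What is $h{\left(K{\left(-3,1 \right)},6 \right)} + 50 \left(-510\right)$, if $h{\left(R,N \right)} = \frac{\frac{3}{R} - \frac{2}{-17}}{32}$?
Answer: $- \frac{55488247}{2176} \approx -25500.0$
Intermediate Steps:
$K{\left(D,A \right)} = \frac{1 + D + \frac{6}{A}}{-6 + A}$ ($K{\left(D,A \right)} = \frac{D + \left(\frac{6}{A} + 1\right)}{-6 + A} = \frac{D + \left(1 + \frac{6}{A}\right)}{-6 + A} = \frac{1 + D + \frac{6}{A}}{-6 + A}$)
$h{\left(R,N \right)} = \frac{1}{272} + \frac{3}{32 R}$ ($h{\left(R,N \right)} = \left(\frac{3}{R} - - \frac{2}{17}\right) \frac{1}{32} = \left(\frac{3}{R} + \frac{2}{17}\right) \frac{1}{32} = \left(\frac{2}{17} + \frac{3}{R}\right) \frac{1}{32} = \frac{1}{272} + \frac{3}{32 R}$)
$h{\left(K{\left(-3,1 \right)},6 \right)} + 50 \left(-510\right) = \frac{51 + 2 \frac{6 + 1 + 1 \left(-3\right)}{1 \left(-6 + 1\right)}}{544 \frac{6 + 1 + 1 \left(-3\right)}{1 \left(-6 + 1\right)}} + 50 \left(-510\right) = \frac{51 + 2 \cdot 1 \frac{1}{-5} \left(6 + 1 - 3\right)}{544 \cdot 1 \frac{1}{-5} \left(6 + 1 - 3\right)} - 25500 = \frac{51 + 2 \cdot 1 \left(- \frac{1}{5}\right) 4}{544 \cdot 1 \left(- \frac{1}{5}\right) 4} - 25500 = \frac{51 + 2 \left(- \frac{4}{5}\right)}{544 \left(- \frac{4}{5}\right)} - 25500 = \frac{1}{544} \left(- \frac{5}{4}\right) \left(51 - \frac{8}{5}\right) - 25500 = \frac{1}{544} \left(- \frac{5}{4}\right) \frac{247}{5} - 25500 = - \frac{247}{2176} - 25500 = - \frac{55488247}{2176}$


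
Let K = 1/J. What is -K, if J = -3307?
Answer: 1/3307 ≈ 0.00030239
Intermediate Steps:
K = -1/3307 (K = 1/(-3307) = -1/3307 ≈ -0.00030239)
-K = -1*(-1/3307) = 1/3307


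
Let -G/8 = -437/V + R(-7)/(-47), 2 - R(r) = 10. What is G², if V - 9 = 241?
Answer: 5499112336/34515625 ≈ 159.32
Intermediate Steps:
V = 250 (V = 9 + 241 = 250)
R(r) = -8 (R(r) = 2 - 1*10 = 2 - 10 = -8)
G = 74156/5875 (G = -8*(-437/250 - 8/(-47)) = -8*(-437*1/250 - 8*(-1/47)) = -8*(-437/250 + 8/47) = -8*(-18539/11750) = 74156/5875 ≈ 12.622)
G² = (74156/5875)² = 5499112336/34515625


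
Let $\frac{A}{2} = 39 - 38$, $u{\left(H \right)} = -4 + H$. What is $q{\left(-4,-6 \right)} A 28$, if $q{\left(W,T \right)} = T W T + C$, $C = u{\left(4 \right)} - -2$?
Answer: $-7952$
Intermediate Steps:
$C = 2$ ($C = \left(-4 + 4\right) - -2 = 0 + 2 = 2$)
$A = 2$ ($A = 2 \left(39 - 38\right) = 2 \cdot 1 = 2$)
$q{\left(W,T \right)} = 2 + W T^{2}$ ($q{\left(W,T \right)} = T W T + 2 = W T^{2} + 2 = 2 + W T^{2}$)
$q{\left(-4,-6 \right)} A 28 = \left(2 - 4 \left(-6\right)^{2}\right) 2 \cdot 28 = \left(2 - 144\right) 2 \cdot 28 = \left(-142\right) 2 \cdot 28 = \left(-284\right) 28 = -7952$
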